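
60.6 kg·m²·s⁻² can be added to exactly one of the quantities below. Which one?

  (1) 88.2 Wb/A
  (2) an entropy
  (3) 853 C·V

Reference: kg·m²·s⁻².
Each option:
  (1) Wb·A⁻¹ = V·s·A⁻¹ = kg·m²·s⁻²·A⁻²
  (2) [entropy] = kg·m²·s⁻²·K⁻¹
  (3) C·V = s·A·J·C⁻¹ = kg·m²·s⁻²  ← same
Only (3) matches kg·m²·s⁻².

(3)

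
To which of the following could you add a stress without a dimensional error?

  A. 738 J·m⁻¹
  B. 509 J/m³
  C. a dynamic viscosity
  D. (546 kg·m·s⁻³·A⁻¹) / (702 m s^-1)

B.

Reference: [stress] = kg·m⁻¹·s⁻².
Each option:
  A. J·m⁻¹ = N·m·m⁻¹ = kg·m·s⁻²
  B. J·m⁻³ = N·m·m⁻³ = kg·m⁻¹·s⁻²  ← same
  C. [dynamic viscosity] = kg·m⁻¹·s⁻¹
  D. [kg·m·s⁻³·A⁻¹] / [m·s⁻¹] = kg·s⁻²·A⁻¹
Only B. matches kg·m⁻¹·s⁻².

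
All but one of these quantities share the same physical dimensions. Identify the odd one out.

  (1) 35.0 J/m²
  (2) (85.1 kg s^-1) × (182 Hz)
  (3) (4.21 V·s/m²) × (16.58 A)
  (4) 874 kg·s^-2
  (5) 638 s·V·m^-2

(5)

In SI base units:
  (1) J·m⁻² = N·m·m⁻² = kg·s⁻²
  (2) [kg·s⁻¹] · [s⁻¹] = kg·s⁻²
  (3) [kg·s⁻²·A⁻¹] · [A] = kg·s⁻²
  (4) kg·s⁻²
  (5) V·s·m⁻² = J·C⁻¹·s·m⁻² = kg·s⁻²·A⁻¹
All reduce to kg·s⁻² except (5), which is kg·s⁻²·A⁻¹.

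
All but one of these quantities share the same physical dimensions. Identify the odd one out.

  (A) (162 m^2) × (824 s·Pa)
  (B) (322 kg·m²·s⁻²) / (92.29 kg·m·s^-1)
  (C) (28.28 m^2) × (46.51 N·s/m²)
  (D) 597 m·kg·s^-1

(B)

Reduce each to base SI dimensions:
  (A) [m²] · [kg·m⁻¹·s⁻¹] = kg·m·s⁻¹
  (B) [kg·m²·s⁻²] / [kg·m·s⁻¹] = m·s⁻¹
  (C) [m²] · [kg·m⁻¹·s⁻¹] = kg·m·s⁻¹
  (D) kg·m·s⁻¹
All reduce to kg·m·s⁻¹ except (B), which is m·s⁻¹.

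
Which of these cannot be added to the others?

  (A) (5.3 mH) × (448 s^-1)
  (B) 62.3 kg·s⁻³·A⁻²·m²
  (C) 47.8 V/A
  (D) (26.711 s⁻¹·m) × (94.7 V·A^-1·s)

(D)

Reduce each to base SI dimensions:
  (A) [kg·m²·s⁻²·A⁻²] · [s⁻¹] = kg·m²·s⁻³·A⁻²
  (B) kg·m²·s⁻³·A⁻²
  (C) V·A⁻¹ = J·C⁻¹·A⁻¹ = kg·m²·s⁻³·A⁻²
  (D) [m·s⁻¹] · [kg·m²·s⁻²·A⁻²] = kg·m³·s⁻³·A⁻²
All reduce to kg·m²·s⁻³·A⁻² except (D), which is kg·m³·s⁻³·A⁻².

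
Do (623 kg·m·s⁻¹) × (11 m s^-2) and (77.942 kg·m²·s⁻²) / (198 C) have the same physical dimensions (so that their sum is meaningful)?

No

Reduce each to base SI dimensions:
  (623 kg·m·s⁻¹) × (11 m s^-2):  [kg·m·s⁻¹] · [m·s⁻²] = kg·m²·s⁻³
  (77.942 kg·m²·s⁻²) / (198 C):  [kg·m²·s⁻²] / [s·A] = kg·m²·s⁻³·A⁻¹
kg·m²·s⁻³ ≠ kg·m²·s⁻³·A⁻¹, so they cannot be added.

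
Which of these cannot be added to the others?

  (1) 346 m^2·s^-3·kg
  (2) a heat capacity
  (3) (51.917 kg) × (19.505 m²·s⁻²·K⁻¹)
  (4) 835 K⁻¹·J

(1)

Work out the base dimensions of each:
  (1) kg·m²·s⁻³
  (2) [heat capacity] = kg·m²·s⁻²·K⁻¹
  (3) [kg] · [m²·s⁻²·K⁻¹] = kg·m²·s⁻²·K⁻¹
  (4) J·K⁻¹ = N·m·K⁻¹ = kg·m²·s⁻²·K⁻¹
All reduce to kg·m²·s⁻²·K⁻¹ except (1), which is kg·m²·s⁻³.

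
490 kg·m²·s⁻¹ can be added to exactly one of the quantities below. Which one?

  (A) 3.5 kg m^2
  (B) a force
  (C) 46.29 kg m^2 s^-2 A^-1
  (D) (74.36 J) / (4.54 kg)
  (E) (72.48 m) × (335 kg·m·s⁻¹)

(E)

Reference: kg·m²·s⁻¹.
Each option:
  (A) kg·m²
  (B) [force] = kg·m·s⁻²
  (C) kg·m²·s⁻²·A⁻¹
  (D) [kg·m²·s⁻²] / [kg] = m²·s⁻²
  (E) [m] · [kg·m·s⁻¹] = kg·m²·s⁻¹  ← same
Only (E) matches kg·m²·s⁻¹.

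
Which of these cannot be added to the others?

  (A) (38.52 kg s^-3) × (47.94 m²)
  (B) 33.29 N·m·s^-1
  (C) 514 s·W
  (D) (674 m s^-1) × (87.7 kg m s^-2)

Expand each in SI base units:
  (A) [kg·s⁻³] · [m²] = kg·m²·s⁻³
  (B) N·m·s⁻¹ = kg·m·s⁻²·m·s⁻¹ = kg·m²·s⁻³
  (C) W·s = J·s⁻¹·s = kg·m²·s⁻²
  (D) [m·s⁻¹] · [kg·m·s⁻²] = kg·m²·s⁻³
All reduce to kg·m²·s⁻³ except (C), which is kg·m²·s⁻².

(C)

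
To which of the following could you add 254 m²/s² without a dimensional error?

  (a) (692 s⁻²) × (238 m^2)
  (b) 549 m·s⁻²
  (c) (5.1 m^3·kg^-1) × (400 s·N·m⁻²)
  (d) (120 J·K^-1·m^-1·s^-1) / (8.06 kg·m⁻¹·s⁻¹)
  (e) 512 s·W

(a)

Reference: m²·s⁻².
Each option:
  (a) [s⁻²] · [m²] = m²·s⁻²  ← same
  (b) m·s⁻²
  (c) [kg⁻¹·m³] · [kg·m⁻¹·s⁻¹] = m²·s⁻¹
  (d) [kg·m·s⁻³·K⁻¹] / [kg·m⁻¹·s⁻¹] = m²·s⁻²·K⁻¹
  (e) W·s = J·s⁻¹·s = kg·m²·s⁻²
Only (a) matches m²·s⁻².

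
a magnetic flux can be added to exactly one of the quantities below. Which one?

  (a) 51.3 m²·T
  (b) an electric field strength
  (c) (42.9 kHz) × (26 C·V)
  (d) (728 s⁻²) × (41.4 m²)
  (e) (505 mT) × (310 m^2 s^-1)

Reference: [magnetic flux] = kg·m²·s⁻²·A⁻¹.
Each option:
  (a) T·m² = Wb·m⁻²·m² = kg·m²·s⁻²·A⁻¹  ← same
  (b) [electric field strength] = kg·m·s⁻³·A⁻¹
  (c) [s⁻¹] · [kg·m²·s⁻²] = kg·m²·s⁻³
  (d) [s⁻²] · [m²] = m²·s⁻²
  (e) [kg·s⁻²·A⁻¹] · [m²·s⁻¹] = kg·m²·s⁻³·A⁻¹
Only (a) matches kg·m²·s⁻²·A⁻¹.

(a)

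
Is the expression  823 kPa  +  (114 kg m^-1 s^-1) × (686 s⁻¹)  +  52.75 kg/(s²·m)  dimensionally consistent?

Yes

Dimensions:
  823 kPa:  Pa = N·m⁻² = kg·m⁻¹·s⁻²
  (114 kg m^-1 s^-1) × (686 s⁻¹):  [kg·m⁻¹·s⁻¹] · [s⁻¹] = kg·m⁻¹·s⁻²
  52.75 kg/(s²·m):  kg·m⁻¹·s⁻²
Every term reduces to kg·m⁻¹·s⁻².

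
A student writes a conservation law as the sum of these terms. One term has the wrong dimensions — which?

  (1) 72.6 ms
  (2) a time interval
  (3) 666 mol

(3)

Expand each in SI base units:
  (1) s
  (2) [time interval] = s
  (3) mol
All reduce to s except (3), which is mol.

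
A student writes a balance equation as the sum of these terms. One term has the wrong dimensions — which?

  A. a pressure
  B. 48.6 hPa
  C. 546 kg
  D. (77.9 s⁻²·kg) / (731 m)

In SI base units:
  A. [pressure] = kg·m⁻¹·s⁻²
  B. Pa = N·m⁻² = kg·m⁻¹·s⁻²
  C. kg
  D. [kg·s⁻²] / [m] = kg·m⁻¹·s⁻²
All reduce to kg·m⁻¹·s⁻² except C., which is kg.

C.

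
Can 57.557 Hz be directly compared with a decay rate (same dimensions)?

Yes

Work out the base dimensions of each:
  57.557 Hz:  Hz = s⁻¹
  a decay rate:  [decay rate] = s⁻¹
Both are s⁻¹, so they have the same dimensions and can be added.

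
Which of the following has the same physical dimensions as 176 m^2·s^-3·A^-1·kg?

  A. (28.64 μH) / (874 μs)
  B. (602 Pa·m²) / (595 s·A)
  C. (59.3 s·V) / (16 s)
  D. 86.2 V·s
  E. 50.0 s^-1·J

Reference: kg·m²·s⁻³·A⁻¹.
Each option:
  A. [kg·m²·s⁻²·A⁻²] / [s] = kg·m²·s⁻³·A⁻²
  B. [kg·m·s⁻²] / [s·A] = kg·m·s⁻³·A⁻¹
  C. [kg·m²·s⁻²·A⁻¹] / [s] = kg·m²·s⁻³·A⁻¹  ← same
  D. V·s = J·C⁻¹·s = kg·m²·s⁻²·A⁻¹
  E. J·s⁻¹ = N·m·s⁻¹ = kg·m²·s⁻³
Only C. matches kg·m²·s⁻³·A⁻¹.

C.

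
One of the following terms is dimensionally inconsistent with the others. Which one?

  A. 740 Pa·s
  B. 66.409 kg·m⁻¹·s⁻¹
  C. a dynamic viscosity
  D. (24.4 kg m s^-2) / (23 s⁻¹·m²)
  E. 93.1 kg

E.

Expand each in SI base units:
  A. Pa·s = N·m⁻²·s = kg·m⁻¹·s⁻¹
  B. kg·m⁻¹·s⁻¹
  C. [dynamic viscosity] = kg·m⁻¹·s⁻¹
  D. [kg·m·s⁻²] / [m²·s⁻¹] = kg·m⁻¹·s⁻¹
  E. kg
All reduce to kg·m⁻¹·s⁻¹ except E., which is kg.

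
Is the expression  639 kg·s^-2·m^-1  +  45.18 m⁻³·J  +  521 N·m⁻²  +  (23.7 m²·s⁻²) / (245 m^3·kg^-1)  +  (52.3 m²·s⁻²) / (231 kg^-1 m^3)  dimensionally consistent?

Yes

Expand each in SI base units:
  639 kg·s^-2·m^-1:  kg·m⁻¹·s⁻²
  45.18 m⁻³·J:  J·m⁻³ = N·m·m⁻³ = kg·m⁻¹·s⁻²
  521 N·m⁻²:  N·m⁻² = kg·m·s⁻²·m⁻² = kg·m⁻¹·s⁻²
  (23.7 m²·s⁻²) / (245 m^3·kg^-1):  [m²·s⁻²] / [kg⁻¹·m³] = kg·m⁻¹·s⁻²
  (52.3 m²·s⁻²) / (231 kg^-1 m^3):  [m²·s⁻²] / [kg⁻¹·m³] = kg·m⁻¹·s⁻²
Every term reduces to kg·m⁻¹·s⁻².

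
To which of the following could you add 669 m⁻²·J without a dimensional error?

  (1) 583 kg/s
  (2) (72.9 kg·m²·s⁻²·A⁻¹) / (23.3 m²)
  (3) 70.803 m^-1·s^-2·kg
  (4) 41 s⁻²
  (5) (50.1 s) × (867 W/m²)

(5)

Reference: J·m⁻² = N·m·m⁻² = kg·s⁻².
Each option:
  (1) kg·s⁻¹
  (2) [kg·m²·s⁻²·A⁻¹] / [m²] = kg·s⁻²·A⁻¹
  (3) kg·m⁻¹·s⁻²
  (4) s⁻²
  (5) [s] · [kg·s⁻³] = kg·s⁻²  ← same
Only (5) matches kg·s⁻².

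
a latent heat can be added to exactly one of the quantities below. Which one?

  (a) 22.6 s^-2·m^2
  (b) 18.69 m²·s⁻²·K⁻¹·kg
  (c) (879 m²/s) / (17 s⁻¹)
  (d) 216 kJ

(a)

Reference: [latent heat] = m²·s⁻².
Each option:
  (a) m²·s⁻²  ← same
  (b) kg·m²·s⁻²·K⁻¹
  (c) [m²·s⁻¹] / [s⁻¹] = m²
  (d) J = N·m = kg·m²·s⁻²
Only (a) matches m²·s⁻².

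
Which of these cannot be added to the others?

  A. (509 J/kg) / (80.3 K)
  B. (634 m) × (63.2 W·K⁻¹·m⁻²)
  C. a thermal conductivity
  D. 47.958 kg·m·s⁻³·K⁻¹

A.

Expand each in SI base units:
  A. [m²·s⁻²] / [K] = m²·s⁻²·K⁻¹
  B. [m] · [kg·s⁻³·K⁻¹] = kg·m·s⁻³·K⁻¹
  C. [thermal conductivity] = kg·m·s⁻³·K⁻¹
  D. kg·m·s⁻³·K⁻¹
All reduce to kg·m·s⁻³·K⁻¹ except A., which is m²·s⁻²·K⁻¹.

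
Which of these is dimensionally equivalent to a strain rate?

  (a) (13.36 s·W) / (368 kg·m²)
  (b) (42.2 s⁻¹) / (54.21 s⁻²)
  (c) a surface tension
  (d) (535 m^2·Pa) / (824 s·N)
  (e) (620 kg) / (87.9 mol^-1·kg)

Reference: [strain rate] = s⁻¹.
Each option:
  (a) [kg·m²·s⁻²] / [kg·m²] = s⁻²
  (b) [s⁻¹] / [s⁻²] = s
  (c) [surface tension] = kg·s⁻²
  (d) [kg·m·s⁻²] / [kg·m·s⁻¹] = s⁻¹  ← same
  (e) [kg] / [kg·mol⁻¹] = mol
Only (d) matches s⁻¹.

(d)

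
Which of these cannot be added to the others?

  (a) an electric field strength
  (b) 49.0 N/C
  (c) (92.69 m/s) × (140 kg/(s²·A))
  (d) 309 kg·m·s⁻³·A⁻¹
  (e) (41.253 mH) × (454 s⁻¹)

(e)

Dimensions:
  (a) [electric field strength] = kg·m·s⁻³·A⁻¹
  (b) N·C⁻¹ = kg·m·s⁻²·(s·A)⁻¹ = kg·m·s⁻³·A⁻¹
  (c) [m·s⁻¹] · [kg·s⁻²·A⁻¹] = kg·m·s⁻³·A⁻¹
  (d) kg·m·s⁻³·A⁻¹
  (e) [kg·m²·s⁻²·A⁻²] · [s⁻¹] = kg·m²·s⁻³·A⁻²
All reduce to kg·m·s⁻³·A⁻¹ except (e), which is kg·m²·s⁻³·A⁻².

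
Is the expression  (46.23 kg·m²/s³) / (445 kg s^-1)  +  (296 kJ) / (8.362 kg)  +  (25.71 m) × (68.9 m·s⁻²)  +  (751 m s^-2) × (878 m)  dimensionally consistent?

Yes

Expand each in SI base units:
  (46.23 kg·m²/s³) / (445 kg s^-1):  [kg·m²·s⁻³] / [kg·s⁻¹] = m²·s⁻²
  (296 kJ) / (8.362 kg):  [kg·m²·s⁻²] / [kg] = m²·s⁻²
  (25.71 m) × (68.9 m·s⁻²):  [m] · [m·s⁻²] = m²·s⁻²
  (751 m s^-2) × (878 m):  [m·s⁻²] · [m] = m²·s⁻²
Every term reduces to m²·s⁻².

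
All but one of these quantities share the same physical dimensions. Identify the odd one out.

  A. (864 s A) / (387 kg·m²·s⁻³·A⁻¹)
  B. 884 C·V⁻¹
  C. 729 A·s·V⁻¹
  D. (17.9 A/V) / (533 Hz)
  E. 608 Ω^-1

Expand each in SI base units:
  A. [s·A] / [kg·m²·s⁻³·A⁻¹] = kg⁻¹·m⁻²·s⁴·A²
  B. C·V⁻¹ = s·A·(J·C⁻¹)⁻¹ = kg⁻¹·m⁻²·s⁴·A²
  C. A·s·V⁻¹ = A·s·(J·C⁻¹)⁻¹ = kg⁻¹·m⁻²·s⁴·A²
  D. [kg⁻¹·m⁻²·s³·A²] / [s⁻¹] = kg⁻¹·m⁻²·s⁴·A²
  E. Ω⁻¹ = (V·A⁻¹)⁻¹ = kg⁻¹·m⁻²·s³·A²
All reduce to kg⁻¹·m⁻²·s⁴·A² except E., which is kg⁻¹·m⁻²·s³·A².

E.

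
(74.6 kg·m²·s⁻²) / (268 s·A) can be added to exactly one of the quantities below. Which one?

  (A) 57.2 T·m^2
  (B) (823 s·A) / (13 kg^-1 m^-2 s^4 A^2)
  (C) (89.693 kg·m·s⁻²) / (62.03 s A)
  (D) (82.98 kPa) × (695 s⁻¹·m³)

Reference: [kg·m²·s⁻²] / [s·A] = kg·m²·s⁻³·A⁻¹.
Each option:
  (A) T·m² = Wb·m⁻²·m² = kg·m²·s⁻²·A⁻¹
  (B) [s·A] / [kg⁻¹·m⁻²·s⁴·A²] = kg·m²·s⁻³·A⁻¹  ← same
  (C) [kg·m·s⁻²] / [s·A] = kg·m·s⁻³·A⁻¹
  (D) [kg·m⁻¹·s⁻²] · [m³·s⁻¹] = kg·m²·s⁻³
Only (B) matches kg·m²·s⁻³·A⁻¹.

(B)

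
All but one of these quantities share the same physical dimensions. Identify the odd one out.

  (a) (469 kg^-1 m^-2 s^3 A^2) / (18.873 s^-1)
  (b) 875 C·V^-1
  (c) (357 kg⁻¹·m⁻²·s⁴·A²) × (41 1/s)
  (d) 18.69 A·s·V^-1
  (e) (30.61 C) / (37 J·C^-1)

(c)

Reduce each to base SI dimensions:
  (a) [kg⁻¹·m⁻²·s³·A²] / [s⁻¹] = kg⁻¹·m⁻²·s⁴·A²
  (b) C·V⁻¹ = s·A·(J·C⁻¹)⁻¹ = kg⁻¹·m⁻²·s⁴·A²
  (c) [kg⁻¹·m⁻²·s⁴·A²] · [s⁻¹] = kg⁻¹·m⁻²·s³·A²
  (d) A·s·V⁻¹ = A·s·(J·C⁻¹)⁻¹ = kg⁻¹·m⁻²·s⁴·A²
  (e) [s·A] / [kg·m²·s⁻³·A⁻¹] = kg⁻¹·m⁻²·s⁴·A²
All reduce to kg⁻¹·m⁻²·s⁴·A² except (c), which is kg⁻¹·m⁻²·s³·A².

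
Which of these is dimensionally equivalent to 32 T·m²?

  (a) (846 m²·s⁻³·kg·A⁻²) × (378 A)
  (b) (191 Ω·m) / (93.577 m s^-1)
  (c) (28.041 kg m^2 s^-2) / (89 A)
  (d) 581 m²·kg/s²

(c)

Reference: T·m² = Wb·m⁻²·m² = kg·m²·s⁻²·A⁻¹.
Each option:
  (a) [kg·m²·s⁻³·A⁻²] · [A] = kg·m²·s⁻³·A⁻¹
  (b) [kg·m³·s⁻³·A⁻²] / [m·s⁻¹] = kg·m²·s⁻²·A⁻²
  (c) [kg·m²·s⁻²] / [A] = kg·m²·s⁻²·A⁻¹  ← same
  (d) kg·m²·s⁻²
Only (c) matches kg·m²·s⁻²·A⁻¹.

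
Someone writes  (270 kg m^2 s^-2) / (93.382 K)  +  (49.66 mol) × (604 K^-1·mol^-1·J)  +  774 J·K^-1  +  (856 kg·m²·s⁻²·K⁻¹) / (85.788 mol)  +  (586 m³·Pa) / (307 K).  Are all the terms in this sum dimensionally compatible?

Work out the base dimensions of each:
  (270 kg m^2 s^-2) / (93.382 K):  [kg·m²·s⁻²] / [K] = kg·m²·s⁻²·K⁻¹
  (49.66 mol) × (604 K^-1·mol^-1·J):  [mol] · [kg·m²·s⁻²·K⁻¹·mol⁻¹] = kg·m²·s⁻²·K⁻¹
  774 J·K^-1:  J·K⁻¹ = N·m·K⁻¹ = kg·m²·s⁻²·K⁻¹
  (856 kg·m²·s⁻²·K⁻¹) / (85.788 mol):  [kg·m²·s⁻²·K⁻¹] / [mol] = kg·m²·s⁻²·K⁻¹·mol⁻¹
  (586 m³·Pa) / (307 K):  [kg·m²·s⁻²] / [K] = kg·m²·s⁻²·K⁻¹
The terms do not share a single dimension (kg·m²·s⁻²·K⁻¹ vs kg·m²·s⁻²·K⁻¹·mol⁻¹).

No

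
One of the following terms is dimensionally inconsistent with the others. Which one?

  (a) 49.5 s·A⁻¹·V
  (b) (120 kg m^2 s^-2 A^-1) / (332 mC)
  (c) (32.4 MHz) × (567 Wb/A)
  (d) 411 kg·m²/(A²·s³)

(a)

In SI base units:
  (a) V·s·A⁻¹ = J·C⁻¹·s·A⁻¹ = kg·m²·s⁻²·A⁻²
  (b) [kg·m²·s⁻²·A⁻¹] / [s·A] = kg·m²·s⁻³·A⁻²
  (c) [s⁻¹] · [kg·m²·s⁻²·A⁻²] = kg·m²·s⁻³·A⁻²
  (d) kg·m²·s⁻³·A⁻²
All reduce to kg·m²·s⁻³·A⁻² except (a), which is kg·m²·s⁻²·A⁻².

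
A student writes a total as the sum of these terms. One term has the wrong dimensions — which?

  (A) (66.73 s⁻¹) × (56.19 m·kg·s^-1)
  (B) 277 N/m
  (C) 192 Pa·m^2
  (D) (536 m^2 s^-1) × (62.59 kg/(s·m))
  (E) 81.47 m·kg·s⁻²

(B)

In SI base units:
  (A) [s⁻¹] · [kg·m·s⁻¹] = kg·m·s⁻²
  (B) N·m⁻¹ = kg·m·s⁻²·m⁻¹ = kg·s⁻²
  (C) Pa·m² = N·m⁻²·m² = kg·m·s⁻²
  (D) [m²·s⁻¹] · [kg·m⁻¹·s⁻¹] = kg·m·s⁻²
  (E) kg·m·s⁻²
All reduce to kg·m·s⁻² except (B), which is kg·s⁻².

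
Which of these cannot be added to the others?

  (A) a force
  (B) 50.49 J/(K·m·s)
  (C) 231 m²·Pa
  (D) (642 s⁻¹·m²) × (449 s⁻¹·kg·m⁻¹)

(B)

Dimensions:
  (A) [force] = kg·m·s⁻²
  (B) J·s⁻¹·m⁻¹·K⁻¹ = N·m·s⁻¹·m⁻¹·K⁻¹ = kg·m·s⁻³·K⁻¹
  (C) Pa·m² = N·m⁻²·m² = kg·m·s⁻²
  (D) [m²·s⁻¹] · [kg·m⁻¹·s⁻¹] = kg·m·s⁻²
All reduce to kg·m·s⁻² except (B), which is kg·m·s⁻³·K⁻¹.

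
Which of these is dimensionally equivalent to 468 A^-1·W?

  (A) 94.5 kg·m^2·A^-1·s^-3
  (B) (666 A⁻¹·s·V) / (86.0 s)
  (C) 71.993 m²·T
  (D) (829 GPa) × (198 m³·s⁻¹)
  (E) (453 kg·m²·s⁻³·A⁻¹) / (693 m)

(A)

Reference: W·A⁻¹ = J·s⁻¹·A⁻¹ = kg·m²·s⁻³·A⁻¹.
Each option:
  (A) kg·m²·s⁻³·A⁻¹  ← same
  (B) [kg·m²·s⁻²·A⁻²] / [s] = kg·m²·s⁻³·A⁻²
  (C) T·m² = Wb·m⁻²·m² = kg·m²·s⁻²·A⁻¹
  (D) [kg·m⁻¹·s⁻²] · [m³·s⁻¹] = kg·m²·s⁻³
  (E) [kg·m²·s⁻³·A⁻¹] / [m] = kg·m·s⁻³·A⁻¹
Only (A) matches kg·m²·s⁻³·A⁻¹.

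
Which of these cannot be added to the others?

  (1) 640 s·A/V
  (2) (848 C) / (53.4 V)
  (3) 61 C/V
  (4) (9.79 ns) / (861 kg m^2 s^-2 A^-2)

Reduce each to base SI dimensions:
  (1) A·s·V⁻¹ = A·s·(J·C⁻¹)⁻¹ = kg⁻¹·m⁻²·s⁴·A²
  (2) [s·A] / [kg·m²·s⁻³·A⁻¹] = kg⁻¹·m⁻²·s⁴·A²
  (3) C·V⁻¹ = s·A·(J·C⁻¹)⁻¹ = kg⁻¹·m⁻²·s⁴·A²
  (4) [s] / [kg·m²·s⁻²·A⁻²] = kg⁻¹·m⁻²·s³·A²
All reduce to kg⁻¹·m⁻²·s⁴·A² except (4), which is kg⁻¹·m⁻²·s³·A².

(4)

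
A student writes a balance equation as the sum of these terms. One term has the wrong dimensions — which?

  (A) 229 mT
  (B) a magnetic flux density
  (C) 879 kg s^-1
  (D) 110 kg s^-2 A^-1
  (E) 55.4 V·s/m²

(C)

Work out the base dimensions of each:
  (A) T = Wb·m⁻² = kg·s⁻²·A⁻¹
  (B) [magnetic flux density] = kg·s⁻²·A⁻¹
  (C) kg·s⁻¹
  (D) kg·s⁻²·A⁻¹
  (E) V·s·m⁻² = J·C⁻¹·s·m⁻² = kg·s⁻²·A⁻¹
All reduce to kg·s⁻²·A⁻¹ except (C), which is kg·s⁻¹.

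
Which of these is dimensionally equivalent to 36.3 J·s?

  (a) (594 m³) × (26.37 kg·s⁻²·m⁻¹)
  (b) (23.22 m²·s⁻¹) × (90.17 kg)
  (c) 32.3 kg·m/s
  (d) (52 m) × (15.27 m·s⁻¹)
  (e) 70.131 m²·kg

(b)

Reference: J·s = N·m·s = kg·m²·s⁻¹.
Each option:
  (a) [m³] · [kg·m⁻¹·s⁻²] = kg·m²·s⁻²
  (b) [m²·s⁻¹] · [kg] = kg·m²·s⁻¹  ← same
  (c) kg·m·s⁻¹
  (d) [m] · [m·s⁻¹] = m²·s⁻¹
  (e) kg·m²
Only (b) matches kg·m²·s⁻¹.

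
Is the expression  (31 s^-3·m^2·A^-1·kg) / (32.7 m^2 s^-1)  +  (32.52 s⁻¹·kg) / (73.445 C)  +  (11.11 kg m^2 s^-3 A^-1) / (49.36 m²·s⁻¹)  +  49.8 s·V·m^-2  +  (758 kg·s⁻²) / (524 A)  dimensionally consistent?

In SI base units:
  (31 s^-3·m^2·A^-1·kg) / (32.7 m^2 s^-1):  [kg·m²·s⁻³·A⁻¹] / [m²·s⁻¹] = kg·s⁻²·A⁻¹
  (32.52 s⁻¹·kg) / (73.445 C):  [kg·s⁻¹] / [s·A] = kg·s⁻²·A⁻¹
  (11.11 kg m^2 s^-3 A^-1) / (49.36 m²·s⁻¹):  [kg·m²·s⁻³·A⁻¹] / [m²·s⁻¹] = kg·s⁻²·A⁻¹
  49.8 s·V·m^-2:  V·s·m⁻² = J·C⁻¹·s·m⁻² = kg·s⁻²·A⁻¹
  (758 kg·s⁻²) / (524 A):  [kg·s⁻²] / [A] = kg·s⁻²·A⁻¹
Every term reduces to kg·s⁻²·A⁻¹.

Yes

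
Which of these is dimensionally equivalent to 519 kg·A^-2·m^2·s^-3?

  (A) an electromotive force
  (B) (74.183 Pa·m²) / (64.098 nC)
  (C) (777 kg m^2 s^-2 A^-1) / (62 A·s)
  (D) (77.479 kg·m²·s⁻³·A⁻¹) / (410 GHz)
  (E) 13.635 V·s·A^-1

Reference: kg·m²·s⁻³·A⁻².
Each option:
  (A) [electromotive force] = kg·m²·s⁻³·A⁻¹
  (B) [kg·m·s⁻²] / [s·A] = kg·m·s⁻³·A⁻¹
  (C) [kg·m²·s⁻²·A⁻¹] / [s·A] = kg·m²·s⁻³·A⁻²  ← same
  (D) [kg·m²·s⁻³·A⁻¹] / [s⁻¹] = kg·m²·s⁻²·A⁻¹
  (E) V·s·A⁻¹ = J·C⁻¹·s·A⁻¹ = kg·m²·s⁻²·A⁻²
Only (C) matches kg·m²·s⁻³·A⁻².

(C)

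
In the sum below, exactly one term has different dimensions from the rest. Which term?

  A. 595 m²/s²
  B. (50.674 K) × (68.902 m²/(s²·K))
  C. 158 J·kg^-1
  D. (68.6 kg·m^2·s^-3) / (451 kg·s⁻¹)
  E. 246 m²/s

Expand each in SI base units:
  A. m²·s⁻²
  B. [K] · [m²·s⁻²·K⁻¹] = m²·s⁻²
  C. J·kg⁻¹ = N·m·kg⁻¹ = m²·s⁻²
  D. [kg·m²·s⁻³] / [kg·s⁻¹] = m²·s⁻²
  E. m²·s⁻¹
All reduce to m²·s⁻² except E., which is m²·s⁻¹.

E.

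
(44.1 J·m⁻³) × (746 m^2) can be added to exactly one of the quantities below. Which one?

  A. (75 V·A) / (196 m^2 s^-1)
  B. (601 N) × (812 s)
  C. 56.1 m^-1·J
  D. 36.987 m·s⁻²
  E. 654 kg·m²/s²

C.

Reference: [kg·m⁻¹·s⁻²] · [m²] = kg·m·s⁻².
Each option:
  A. [kg·m²·s⁻³] / [m²·s⁻¹] = kg·s⁻²
  B. [kg·m·s⁻²] · [s] = kg·m·s⁻¹
  C. J·m⁻¹ = N·m·m⁻¹ = kg·m·s⁻²  ← same
  D. m·s⁻²
  E. kg·m²·s⁻²
Only C. matches kg·m·s⁻².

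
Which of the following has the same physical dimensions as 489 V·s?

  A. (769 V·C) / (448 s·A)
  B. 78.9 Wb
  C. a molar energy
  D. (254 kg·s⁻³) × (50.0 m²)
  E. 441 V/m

B.

Reference: V·s = J·C⁻¹·s = kg·m²·s⁻²·A⁻¹.
Each option:
  A. [kg·m²·s⁻²] / [s·A] = kg·m²·s⁻³·A⁻¹
  B. Wb = V·s = kg·m²·s⁻²·A⁻¹  ← same
  C. [molar energy] = kg·m²·s⁻²·mol⁻¹
  D. [kg·s⁻³] · [m²] = kg·m²·s⁻³
  E. V·m⁻¹ = J·C⁻¹·m⁻¹ = kg·m·s⁻³·A⁻¹
Only B. matches kg·m²·s⁻²·A⁻¹.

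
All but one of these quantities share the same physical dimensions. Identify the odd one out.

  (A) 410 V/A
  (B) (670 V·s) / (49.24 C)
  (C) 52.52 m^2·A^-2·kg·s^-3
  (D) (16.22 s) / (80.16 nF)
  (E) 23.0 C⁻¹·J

(E)

Work out the base dimensions of each:
  (A) V·A⁻¹ = J·C⁻¹·A⁻¹ = kg·m²·s⁻³·A⁻²
  (B) [kg·m²·s⁻²·A⁻¹] / [s·A] = kg·m²·s⁻³·A⁻²
  (C) kg·m²·s⁻³·A⁻²
  (D) [s] / [kg⁻¹·m⁻²·s⁴·A²] = kg·m²·s⁻³·A⁻²
  (E) J·C⁻¹ = N·m·(s·A)⁻¹ = kg·m²·s⁻³·A⁻¹
All reduce to kg·m²·s⁻³·A⁻² except (E), which is kg·m²·s⁻³·A⁻¹.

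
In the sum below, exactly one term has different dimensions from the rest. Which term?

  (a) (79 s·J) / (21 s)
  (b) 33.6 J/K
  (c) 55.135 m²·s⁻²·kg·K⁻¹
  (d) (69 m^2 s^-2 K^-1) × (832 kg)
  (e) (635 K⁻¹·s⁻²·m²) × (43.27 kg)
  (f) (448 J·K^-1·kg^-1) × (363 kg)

In SI base units:
  (a) [kg·m²·s⁻¹] / [s] = kg·m²·s⁻²
  (b) J·K⁻¹ = N·m·K⁻¹ = kg·m²·s⁻²·K⁻¹
  (c) kg·m²·s⁻²·K⁻¹
  (d) [m²·s⁻²·K⁻¹] · [kg] = kg·m²·s⁻²·K⁻¹
  (e) [m²·s⁻²·K⁻¹] · [kg] = kg·m²·s⁻²·K⁻¹
  (f) [m²·s⁻²·K⁻¹] · [kg] = kg·m²·s⁻²·K⁻¹
All reduce to kg·m²·s⁻²·K⁻¹ except (a), which is kg·m²·s⁻².

(a)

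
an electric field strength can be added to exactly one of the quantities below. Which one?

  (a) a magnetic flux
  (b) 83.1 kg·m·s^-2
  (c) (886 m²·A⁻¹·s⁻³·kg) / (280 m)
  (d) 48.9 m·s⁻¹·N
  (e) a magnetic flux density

Reference: [electric field strength] = kg·m·s⁻³·A⁻¹.
Each option:
  (a) [magnetic flux] = kg·m²·s⁻²·A⁻¹
  (b) kg·m·s⁻²
  (c) [kg·m²·s⁻³·A⁻¹] / [m] = kg·m·s⁻³·A⁻¹  ← same
  (d) N·m·s⁻¹ = kg·m·s⁻²·m·s⁻¹ = kg·m²·s⁻³
  (e) [magnetic flux density] = kg·s⁻²·A⁻¹
Only (c) matches kg·m·s⁻³·A⁻¹.

(c)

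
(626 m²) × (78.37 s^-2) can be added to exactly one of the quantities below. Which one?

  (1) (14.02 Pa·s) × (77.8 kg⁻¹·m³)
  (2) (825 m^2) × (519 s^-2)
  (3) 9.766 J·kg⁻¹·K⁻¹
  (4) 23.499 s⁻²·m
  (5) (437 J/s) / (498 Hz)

Reference: [m²] · [s⁻²] = m²·s⁻².
Each option:
  (1) [kg·m⁻¹·s⁻¹] · [kg⁻¹·m³] = m²·s⁻¹
  (2) [m²] · [s⁻²] = m²·s⁻²  ← same
  (3) J·kg⁻¹·K⁻¹ = N·m·kg⁻¹·K⁻¹ = m²·s⁻²·K⁻¹
  (4) m·s⁻²
  (5) [kg·m²·s⁻³] / [s⁻¹] = kg·m²·s⁻²
Only (2) matches m²·s⁻².

(2)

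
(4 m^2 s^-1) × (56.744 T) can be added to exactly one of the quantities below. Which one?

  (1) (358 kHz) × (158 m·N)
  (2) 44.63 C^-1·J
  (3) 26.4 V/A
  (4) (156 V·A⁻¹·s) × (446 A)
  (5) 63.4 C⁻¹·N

Reference: [m²·s⁻¹] · [kg·s⁻²·A⁻¹] = kg·m²·s⁻³·A⁻¹.
Each option:
  (1) [s⁻¹] · [kg·m²·s⁻²] = kg·m²·s⁻³
  (2) J·C⁻¹ = N·m·(s·A)⁻¹ = kg·m²·s⁻³·A⁻¹  ← same
  (3) V·A⁻¹ = J·C⁻¹·A⁻¹ = kg·m²·s⁻³·A⁻²
  (4) [kg·m²·s⁻²·A⁻²] · [A] = kg·m²·s⁻²·A⁻¹
  (5) N·C⁻¹ = kg·m·s⁻²·(s·A)⁻¹ = kg·m·s⁻³·A⁻¹
Only (2) matches kg·m²·s⁻³·A⁻¹.

(2)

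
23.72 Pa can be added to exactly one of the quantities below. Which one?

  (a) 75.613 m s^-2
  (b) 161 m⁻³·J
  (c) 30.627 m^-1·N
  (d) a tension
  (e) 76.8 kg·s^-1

Reference: Pa = N·m⁻² = kg·m⁻¹·s⁻².
Each option:
  (a) m·s⁻²
  (b) J·m⁻³ = N·m·m⁻³ = kg·m⁻¹·s⁻²  ← same
  (c) N·m⁻¹ = kg·m·s⁻²·m⁻¹ = kg·s⁻²
  (d) [tension] = kg·m·s⁻²
  (e) kg·s⁻¹
Only (b) matches kg·m⁻¹·s⁻².

(b)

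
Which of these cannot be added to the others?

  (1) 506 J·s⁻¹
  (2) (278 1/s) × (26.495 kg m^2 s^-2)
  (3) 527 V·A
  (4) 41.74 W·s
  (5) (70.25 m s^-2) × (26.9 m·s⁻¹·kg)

Expand each in SI base units:
  (1) J·s⁻¹ = N·m·s⁻¹ = kg·m²·s⁻³
  (2) [s⁻¹] · [kg·m²·s⁻²] = kg·m²·s⁻³
  (3) V·A = J·C⁻¹·A = kg·m²·s⁻³
  (4) W·s = J·s⁻¹·s = kg·m²·s⁻²
  (5) [m·s⁻²] · [kg·m·s⁻¹] = kg·m²·s⁻³
All reduce to kg·m²·s⁻³ except (4), which is kg·m²·s⁻².

(4)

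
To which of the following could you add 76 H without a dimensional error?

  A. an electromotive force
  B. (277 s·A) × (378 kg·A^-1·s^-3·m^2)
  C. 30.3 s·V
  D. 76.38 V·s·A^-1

Reference: H = V·s·A⁻¹ = kg·m²·s⁻²·A⁻².
Each option:
  A. [electromotive force] = kg·m²·s⁻³·A⁻¹
  B. [s·A] · [kg·m²·s⁻³·A⁻¹] = kg·m²·s⁻²
  C. V·s = J·C⁻¹·s = kg·m²·s⁻²·A⁻¹
  D. V·s·A⁻¹ = J·C⁻¹·s·A⁻¹ = kg·m²·s⁻²·A⁻²  ← same
Only D. matches kg·m²·s⁻²·A⁻².

D.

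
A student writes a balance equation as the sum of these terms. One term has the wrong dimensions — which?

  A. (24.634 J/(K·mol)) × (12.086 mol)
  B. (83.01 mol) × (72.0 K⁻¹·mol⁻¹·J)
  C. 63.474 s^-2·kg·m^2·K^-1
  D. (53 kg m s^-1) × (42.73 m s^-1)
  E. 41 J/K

D.

Dimensions:
  A. [kg·m²·s⁻²·K⁻¹·mol⁻¹] · [mol] = kg·m²·s⁻²·K⁻¹
  B. [mol] · [kg·m²·s⁻²·K⁻¹·mol⁻¹] = kg·m²·s⁻²·K⁻¹
  C. kg·m²·s⁻²·K⁻¹
  D. [kg·m·s⁻¹] · [m·s⁻¹] = kg·m²·s⁻²
  E. J·K⁻¹ = N·m·K⁻¹ = kg·m²·s⁻²·K⁻¹
All reduce to kg·m²·s⁻²·K⁻¹ except D., which is kg·m²·s⁻².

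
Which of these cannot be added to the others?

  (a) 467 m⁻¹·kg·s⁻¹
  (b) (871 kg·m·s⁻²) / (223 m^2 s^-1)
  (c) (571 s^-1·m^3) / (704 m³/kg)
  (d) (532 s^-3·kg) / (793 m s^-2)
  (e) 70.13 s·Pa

Reduce each to base SI dimensions:
  (a) kg·m⁻¹·s⁻¹
  (b) [kg·m·s⁻²] / [m²·s⁻¹] = kg·m⁻¹·s⁻¹
  (c) [m³·s⁻¹] / [kg⁻¹·m³] = kg·s⁻¹
  (d) [kg·s⁻³] / [m·s⁻²] = kg·m⁻¹·s⁻¹
  (e) Pa·s = N·m⁻²·s = kg·m⁻¹·s⁻¹
All reduce to kg·m⁻¹·s⁻¹ except (c), which is kg·s⁻¹.

(c)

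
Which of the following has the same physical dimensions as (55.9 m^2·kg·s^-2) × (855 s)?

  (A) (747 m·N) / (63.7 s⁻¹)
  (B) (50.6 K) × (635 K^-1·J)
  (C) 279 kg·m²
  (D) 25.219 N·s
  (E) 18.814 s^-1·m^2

Reference: [kg·m²·s⁻²] · [s] = kg·m²·s⁻¹.
Each option:
  (A) [kg·m²·s⁻²] / [s⁻¹] = kg·m²·s⁻¹  ← same
  (B) [K] · [kg·m²·s⁻²·K⁻¹] = kg·m²·s⁻²
  (C) kg·m²
  (D) N·s = kg·m·s⁻²·s = kg·m·s⁻¹
  (E) m²·s⁻¹
Only (A) matches kg·m²·s⁻¹.

(A)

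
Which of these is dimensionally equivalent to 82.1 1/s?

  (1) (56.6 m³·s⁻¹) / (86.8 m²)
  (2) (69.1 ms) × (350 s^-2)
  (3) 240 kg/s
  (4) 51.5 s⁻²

Reference: s⁻¹.
Each option:
  (1) [m³·s⁻¹] / [m²] = m·s⁻¹
  (2) [s] · [s⁻²] = s⁻¹  ← same
  (3) kg·s⁻¹
  (4) s⁻²
Only (2) matches s⁻¹.

(2)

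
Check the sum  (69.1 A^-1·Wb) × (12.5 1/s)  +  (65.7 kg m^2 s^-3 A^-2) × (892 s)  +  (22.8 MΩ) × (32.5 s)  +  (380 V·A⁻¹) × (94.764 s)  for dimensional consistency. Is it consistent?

Expand each in SI base units:
  (69.1 A^-1·Wb) × (12.5 1/s):  [kg·m²·s⁻²·A⁻²] · [s⁻¹] = kg·m²·s⁻³·A⁻²
  (65.7 kg m^2 s^-3 A^-2) × (892 s):  [kg·m²·s⁻³·A⁻²] · [s] = kg·m²·s⁻²·A⁻²
  (22.8 MΩ) × (32.5 s):  [kg·m²·s⁻³·A⁻²] · [s] = kg·m²·s⁻²·A⁻²
  (380 V·A⁻¹) × (94.764 s):  [kg·m²·s⁻³·A⁻²] · [s] = kg·m²·s⁻²·A⁻²
The terms do not share a single dimension (kg·m²·s⁻²·A⁻² vs kg·m²·s⁻³·A⁻²).

No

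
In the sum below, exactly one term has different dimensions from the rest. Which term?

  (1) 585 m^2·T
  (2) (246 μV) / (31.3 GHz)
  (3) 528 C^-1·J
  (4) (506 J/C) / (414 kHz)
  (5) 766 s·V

(3)

Reduce each to base SI dimensions:
  (1) T·m² = Wb·m⁻²·m² = kg·m²·s⁻²·A⁻¹
  (2) [kg·m²·s⁻³·A⁻¹] / [s⁻¹] = kg·m²·s⁻²·A⁻¹
  (3) J·C⁻¹ = N·m·(s·A)⁻¹ = kg·m²·s⁻³·A⁻¹
  (4) [kg·m²·s⁻³·A⁻¹] / [s⁻¹] = kg·m²·s⁻²·A⁻¹
  (5) V·s = J·C⁻¹·s = kg·m²·s⁻²·A⁻¹
All reduce to kg·m²·s⁻²·A⁻¹ except (3), which is kg·m²·s⁻³·A⁻¹.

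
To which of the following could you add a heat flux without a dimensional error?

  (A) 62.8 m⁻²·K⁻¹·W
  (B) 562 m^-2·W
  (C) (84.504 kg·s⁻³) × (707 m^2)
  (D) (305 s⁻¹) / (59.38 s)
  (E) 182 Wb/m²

(B)

Reference: [heat flux] = kg·s⁻³.
Each option:
  (A) W·m⁻²·K⁻¹ = J·s⁻¹·m⁻²·K⁻¹ = kg·s⁻³·K⁻¹
  (B) W·m⁻² = J·s⁻¹·m⁻² = kg·s⁻³  ← same
  (C) [kg·s⁻³] · [m²] = kg·m²·s⁻³
  (D) [s⁻¹] / [s] = s⁻²
  (E) Wb·m⁻² = V·s·m⁻² = kg·s⁻²·A⁻¹
Only (B) matches kg·s⁻³.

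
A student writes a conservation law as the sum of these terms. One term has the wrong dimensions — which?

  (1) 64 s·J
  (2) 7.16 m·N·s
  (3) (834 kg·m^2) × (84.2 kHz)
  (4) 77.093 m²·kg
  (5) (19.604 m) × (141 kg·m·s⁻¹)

(4)

In SI base units:
  (1) J·s = N·m·s = kg·m²·s⁻¹
  (2) N·m·s = kg·m·s⁻²·m·s = kg·m²·s⁻¹
  (3) [kg·m²] · [s⁻¹] = kg·m²·s⁻¹
  (4) kg·m²
  (5) [m] · [kg·m·s⁻¹] = kg·m²·s⁻¹
All reduce to kg·m²·s⁻¹ except (4), which is kg·m².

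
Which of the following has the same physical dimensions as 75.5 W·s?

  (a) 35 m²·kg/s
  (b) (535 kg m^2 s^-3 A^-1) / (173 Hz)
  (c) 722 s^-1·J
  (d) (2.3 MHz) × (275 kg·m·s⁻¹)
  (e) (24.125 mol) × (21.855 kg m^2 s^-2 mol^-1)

Reference: W·s = J·s⁻¹·s = kg·m²·s⁻².
Each option:
  (a) kg·m²·s⁻¹
  (b) [kg·m²·s⁻³·A⁻¹] / [s⁻¹] = kg·m²·s⁻²·A⁻¹
  (c) J·s⁻¹ = N·m·s⁻¹ = kg·m²·s⁻³
  (d) [s⁻¹] · [kg·m·s⁻¹] = kg·m·s⁻²
  (e) [mol] · [kg·m²·s⁻²·mol⁻¹] = kg·m²·s⁻²  ← same
Only (e) matches kg·m²·s⁻².

(e)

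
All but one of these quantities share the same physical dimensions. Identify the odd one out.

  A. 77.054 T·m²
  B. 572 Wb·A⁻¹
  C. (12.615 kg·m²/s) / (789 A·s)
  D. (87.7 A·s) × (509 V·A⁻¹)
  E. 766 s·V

B.

Reduce each to base SI dimensions:
  A. T·m² = Wb·m⁻²·m² = kg·m²·s⁻²·A⁻¹
  B. Wb·A⁻¹ = V·s·A⁻¹ = kg·m²·s⁻²·A⁻²
  C. [kg·m²·s⁻¹] / [s·A] = kg·m²·s⁻²·A⁻¹
  D. [s·A] · [kg·m²·s⁻³·A⁻²] = kg·m²·s⁻²·A⁻¹
  E. V·s = J·C⁻¹·s = kg·m²·s⁻²·A⁻¹
All reduce to kg·m²·s⁻²·A⁻¹ except B., which is kg·m²·s⁻²·A⁻².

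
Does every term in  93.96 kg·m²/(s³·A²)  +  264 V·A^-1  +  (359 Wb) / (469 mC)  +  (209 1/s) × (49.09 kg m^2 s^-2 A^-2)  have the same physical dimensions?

Work out the base dimensions of each:
  93.96 kg·m²/(s³·A²):  kg·m²·s⁻³·A⁻²
  264 V·A^-1:  V·A⁻¹ = J·C⁻¹·A⁻¹ = kg·m²·s⁻³·A⁻²
  (359 Wb) / (469 mC):  [kg·m²·s⁻²·A⁻¹] / [s·A] = kg·m²·s⁻³·A⁻²
  (209 1/s) × (49.09 kg m^2 s^-2 A^-2):  [s⁻¹] · [kg·m²·s⁻²·A⁻²] = kg·m²·s⁻³·A⁻²
Every term reduces to kg·m²·s⁻³·A⁻².

Yes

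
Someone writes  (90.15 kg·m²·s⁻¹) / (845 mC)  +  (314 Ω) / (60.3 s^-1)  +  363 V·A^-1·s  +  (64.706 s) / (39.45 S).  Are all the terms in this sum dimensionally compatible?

No

Expand each in SI base units:
  (90.15 kg·m²·s⁻¹) / (845 mC):  [kg·m²·s⁻¹] / [s·A] = kg·m²·s⁻²·A⁻¹
  (314 Ω) / (60.3 s^-1):  [kg·m²·s⁻³·A⁻²] / [s⁻¹] = kg·m²·s⁻²·A⁻²
  363 V·A^-1·s:  V·s·A⁻¹ = J·C⁻¹·s·A⁻¹ = kg·m²·s⁻²·A⁻²
  (64.706 s) / (39.45 S):  [s] / [kg⁻¹·m⁻²·s³·A²] = kg·m²·s⁻²·A⁻²
The terms do not share a single dimension (kg·m²·s⁻²·A⁻² vs kg·m²·s⁻²·A⁻¹).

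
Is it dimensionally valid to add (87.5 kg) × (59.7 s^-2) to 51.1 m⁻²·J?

Expand each in SI base units:
  (87.5 kg) × (59.7 s^-2):  [kg] · [s⁻²] = kg·s⁻²
  51.1 m⁻²·J:  J·m⁻² = N·m·m⁻² = kg·s⁻²
Both are kg·s⁻², so they have the same dimensions and can be added.

Yes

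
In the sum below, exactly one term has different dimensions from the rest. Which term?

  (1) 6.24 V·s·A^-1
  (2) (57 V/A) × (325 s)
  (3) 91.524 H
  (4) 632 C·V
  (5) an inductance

(4)

Dimensions:
  (1) V·s·A⁻¹ = J·C⁻¹·s·A⁻¹ = kg·m²·s⁻²·A⁻²
  (2) [kg·m²·s⁻³·A⁻²] · [s] = kg·m²·s⁻²·A⁻²
  (3) H = V·s·A⁻¹ = kg·m²·s⁻²·A⁻²
  (4) C·V = s·A·J·C⁻¹ = kg·m²·s⁻²
  (5) [inductance] = kg·m²·s⁻²·A⁻²
All reduce to kg·m²·s⁻²·A⁻² except (4), which is kg·m²·s⁻².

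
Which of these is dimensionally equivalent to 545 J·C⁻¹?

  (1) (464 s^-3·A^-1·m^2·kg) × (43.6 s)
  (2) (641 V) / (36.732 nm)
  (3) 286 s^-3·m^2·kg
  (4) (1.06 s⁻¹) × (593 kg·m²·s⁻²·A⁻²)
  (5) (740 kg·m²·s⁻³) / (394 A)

Reference: J·C⁻¹ = N·m·(s·A)⁻¹ = kg·m²·s⁻³·A⁻¹.
Each option:
  (1) [kg·m²·s⁻³·A⁻¹] · [s] = kg·m²·s⁻²·A⁻¹
  (2) [kg·m²·s⁻³·A⁻¹] / [m] = kg·m·s⁻³·A⁻¹
  (3) kg·m²·s⁻³
  (4) [s⁻¹] · [kg·m²·s⁻²·A⁻²] = kg·m²·s⁻³·A⁻²
  (5) [kg·m²·s⁻³] / [A] = kg·m²·s⁻³·A⁻¹  ← same
Only (5) matches kg·m²·s⁻³·A⁻¹.

(5)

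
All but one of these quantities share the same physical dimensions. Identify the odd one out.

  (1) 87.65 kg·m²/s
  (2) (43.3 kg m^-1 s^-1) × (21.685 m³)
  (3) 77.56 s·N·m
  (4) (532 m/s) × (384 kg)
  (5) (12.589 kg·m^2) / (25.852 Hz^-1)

(4)

Dimensions:
  (1) kg·m²·s⁻¹
  (2) [kg·m⁻¹·s⁻¹] · [m³] = kg·m²·s⁻¹
  (3) N·m·s = kg·m·s⁻²·m·s = kg·m²·s⁻¹
  (4) [m·s⁻¹] · [kg] = kg·m·s⁻¹
  (5) [kg·m²] / [s] = kg·m²·s⁻¹
All reduce to kg·m²·s⁻¹ except (4), which is kg·m·s⁻¹.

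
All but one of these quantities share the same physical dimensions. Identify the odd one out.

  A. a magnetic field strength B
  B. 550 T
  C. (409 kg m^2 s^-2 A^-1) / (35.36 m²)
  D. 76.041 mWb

D.

In SI base units:
  A. [magnetic field strength B] = kg·s⁻²·A⁻¹
  B. T = Wb·m⁻² = kg·s⁻²·A⁻¹
  C. [kg·m²·s⁻²·A⁻¹] / [m²] = kg·s⁻²·A⁻¹
  D. Wb = V·s = kg·m²·s⁻²·A⁻¹
All reduce to kg·s⁻²·A⁻¹ except D., which is kg·m²·s⁻²·A⁻¹.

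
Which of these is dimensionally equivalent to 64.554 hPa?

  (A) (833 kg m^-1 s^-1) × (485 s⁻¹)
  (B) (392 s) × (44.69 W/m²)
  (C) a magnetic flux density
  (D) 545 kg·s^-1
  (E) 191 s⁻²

Reference: Pa = N·m⁻² = kg·m⁻¹·s⁻².
Each option:
  (A) [kg·m⁻¹·s⁻¹] · [s⁻¹] = kg·m⁻¹·s⁻²  ← same
  (B) [s] · [kg·s⁻³] = kg·s⁻²
  (C) [magnetic flux density] = kg·s⁻²·A⁻¹
  (D) kg·s⁻¹
  (E) s⁻²
Only (A) matches kg·m⁻¹·s⁻².

(A)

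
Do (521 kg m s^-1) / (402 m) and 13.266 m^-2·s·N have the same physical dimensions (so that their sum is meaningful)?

Reduce each to base SI dimensions:
  (521 kg m s^-1) / (402 m):  [kg·m·s⁻¹] / [m] = kg·s⁻¹
  13.266 m^-2·s·N:  N·s·m⁻² = kg·m·s⁻²·s·m⁻² = kg·m⁻¹·s⁻¹
kg·s⁻¹ ≠ kg·m⁻¹·s⁻¹, so they cannot be added.

No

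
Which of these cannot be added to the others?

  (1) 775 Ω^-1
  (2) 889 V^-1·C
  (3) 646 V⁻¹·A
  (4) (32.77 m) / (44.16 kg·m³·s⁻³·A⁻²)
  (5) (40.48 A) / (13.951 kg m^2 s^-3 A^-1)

(2)

Work out the base dimensions of each:
  (1) Ω⁻¹ = (V·A⁻¹)⁻¹ = kg⁻¹·m⁻²·s³·A²
  (2) C·V⁻¹ = s·A·(J·C⁻¹)⁻¹ = kg⁻¹·m⁻²·s⁴·A²
  (3) A·V⁻¹ = A·(J·C⁻¹)⁻¹ = kg⁻¹·m⁻²·s³·A²
  (4) [m] / [kg·m³·s⁻³·A⁻²] = kg⁻¹·m⁻²·s³·A²
  (5) [A] / [kg·m²·s⁻³·A⁻¹] = kg⁻¹·m⁻²·s³·A²
All reduce to kg⁻¹·m⁻²·s³·A² except (2), which is kg⁻¹·m⁻²·s⁴·A².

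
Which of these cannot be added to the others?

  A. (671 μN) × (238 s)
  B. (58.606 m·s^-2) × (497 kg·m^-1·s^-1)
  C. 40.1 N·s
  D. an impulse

B.

In SI base units:
  A. [kg·m·s⁻²] · [s] = kg·m·s⁻¹
  B. [m·s⁻²] · [kg·m⁻¹·s⁻¹] = kg·s⁻³
  C. N·s = kg·m·s⁻²·s = kg·m·s⁻¹
  D. [impulse] = kg·m·s⁻¹
All reduce to kg·m·s⁻¹ except B., which is kg·s⁻³.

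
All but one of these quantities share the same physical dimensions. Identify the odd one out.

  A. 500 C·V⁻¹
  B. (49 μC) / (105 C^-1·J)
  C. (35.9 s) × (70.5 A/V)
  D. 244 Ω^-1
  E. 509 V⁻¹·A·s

Dimensions:
  A. C·V⁻¹ = s·A·(J·C⁻¹)⁻¹ = kg⁻¹·m⁻²·s⁴·A²
  B. [s·A] / [kg·m²·s⁻³·A⁻¹] = kg⁻¹·m⁻²·s⁴·A²
  C. [s] · [kg⁻¹·m⁻²·s³·A²] = kg⁻¹·m⁻²·s⁴·A²
  D. Ω⁻¹ = (V·A⁻¹)⁻¹ = kg⁻¹·m⁻²·s³·A²
  E. A·s·V⁻¹ = A·s·(J·C⁻¹)⁻¹ = kg⁻¹·m⁻²·s⁴·A²
All reduce to kg⁻¹·m⁻²·s⁴·A² except D., which is kg⁻¹·m⁻²·s³·A².

D.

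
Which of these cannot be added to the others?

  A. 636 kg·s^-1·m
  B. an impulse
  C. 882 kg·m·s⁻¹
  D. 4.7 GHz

D.

In SI base units:
  A. kg·m·s⁻¹
  B. [impulse] = kg·m·s⁻¹
  C. kg·m·s⁻¹
  D. Hz = s⁻¹
All reduce to kg·m·s⁻¹ except D., which is s⁻¹.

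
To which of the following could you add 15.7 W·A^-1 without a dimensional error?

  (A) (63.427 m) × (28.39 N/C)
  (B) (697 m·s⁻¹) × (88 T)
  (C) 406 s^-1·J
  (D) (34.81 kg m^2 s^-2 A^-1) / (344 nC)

Reference: W·A⁻¹ = J·s⁻¹·A⁻¹ = kg·m²·s⁻³·A⁻¹.
Each option:
  (A) [m] · [kg·m·s⁻³·A⁻¹] = kg·m²·s⁻³·A⁻¹  ← same
  (B) [m·s⁻¹] · [kg·s⁻²·A⁻¹] = kg·m·s⁻³·A⁻¹
  (C) J·s⁻¹ = N·m·s⁻¹ = kg·m²·s⁻³
  (D) [kg·m²·s⁻²·A⁻¹] / [s·A] = kg·m²·s⁻³·A⁻²
Only (A) matches kg·m²·s⁻³·A⁻¹.

(A)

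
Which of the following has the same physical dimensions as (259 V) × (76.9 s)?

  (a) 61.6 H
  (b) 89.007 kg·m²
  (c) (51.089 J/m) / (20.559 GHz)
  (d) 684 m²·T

Reference: [kg·m²·s⁻³·A⁻¹] · [s] = kg·m²·s⁻²·A⁻¹.
Each option:
  (a) H = V·s·A⁻¹ = kg·m²·s⁻²·A⁻²
  (b) kg·m²
  (c) [kg·m·s⁻²] / [s⁻¹] = kg·m·s⁻¹
  (d) T·m² = Wb·m⁻²·m² = kg·m²·s⁻²·A⁻¹  ← same
Only (d) matches kg·m²·s⁻²·A⁻¹.

(d)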